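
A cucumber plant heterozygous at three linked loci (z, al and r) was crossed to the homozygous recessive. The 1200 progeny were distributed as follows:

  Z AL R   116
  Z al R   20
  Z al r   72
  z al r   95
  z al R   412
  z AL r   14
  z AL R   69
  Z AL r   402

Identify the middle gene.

The two most frequent reciprocal classes, z al R and Z AL r, are the parental types, so the F1 was z al R / Z AL r.
The two rarest classes, Z al R and z AL r, are the double crossovers. Comparing them with the parentals, only the z allele has switched, so z is the middle locus and the order is al – z – r.

z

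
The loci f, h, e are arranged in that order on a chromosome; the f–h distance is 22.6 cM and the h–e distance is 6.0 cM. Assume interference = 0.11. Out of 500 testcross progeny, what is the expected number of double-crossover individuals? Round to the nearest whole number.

Map distances give recombination frequencies of 0.226 and 0.060 for the two intervals.
With interference 0.11 (so coincidence = 0.89), expected double-crossover frequency = 0.226 × 0.060 × 0.89 = 0.01207.
Expected number = 0.01207 × 500 = 6.03 ≈ 6.

6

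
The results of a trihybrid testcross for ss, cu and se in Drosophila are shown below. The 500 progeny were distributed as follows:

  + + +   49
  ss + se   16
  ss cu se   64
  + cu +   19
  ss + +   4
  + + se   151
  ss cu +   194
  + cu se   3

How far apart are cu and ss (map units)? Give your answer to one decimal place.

The two most frequent reciprocal classes, + + se and ss cu +, are the parental types, so the F1 was + + se / ss cu +.
The two rarest classes, + cu se and ss + +, are the double crossovers. Comparing them with the parentals, only the cu allele has switched, so cu is the middle locus and the order is ss – cu – se.
Crossovers in the ss–cu interval produce the single-crossover classes ss + se and + cu + (16 + 19 = 35) plus the double crossovers (7).
RF(ss–cu) = (35 + 7) / 500 = 42/500 = 0.0840 → 8.4 map units.

8.4 map units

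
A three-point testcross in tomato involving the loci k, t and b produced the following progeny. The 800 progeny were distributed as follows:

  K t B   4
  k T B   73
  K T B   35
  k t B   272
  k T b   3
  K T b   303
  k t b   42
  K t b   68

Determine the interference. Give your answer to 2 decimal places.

The two most frequent reciprocal classes, K T b and k t B, are the parental types, so the F1 was K T b / k t B.
The two rarest classes, k T b and K t B, are the double crossovers. Comparing them with the parentals, only the k allele has switched, so k is the middle locus and the order is t – k – b.
t–k: (141 + 7)/800 = 0.1850; k–b: (77 + 7)/800 = 0.1050.
Expected DCO frequency = 0.1850 × 0.1050 ≈ 0.01942; observed = 7/800 ≈ 0.00875.
Coefficient of coincidence = 0.00875/0.01942 ≈ 0.45; interference = 1 − 0.45 = 0.55.

0.55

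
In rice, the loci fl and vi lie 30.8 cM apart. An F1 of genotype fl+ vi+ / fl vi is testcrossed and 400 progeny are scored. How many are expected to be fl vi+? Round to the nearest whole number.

62

A map distance of 30.8 cM corresponds to a recombination frequency of 0.308.
The F1 is fl+ vi+ / fl vi, so fl vi+ is a recombinant gamete class with expected frequency r/2 = 0.308/2 = 0.1540.
Expected number = 0.1540 × 400 = 61.60 ≈ 62.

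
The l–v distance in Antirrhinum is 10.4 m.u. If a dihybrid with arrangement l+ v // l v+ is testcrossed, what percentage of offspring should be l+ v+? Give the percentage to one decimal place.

5.2%

A map distance of 10.4 m.u. corresponds to a recombination frequency of 0.104.
The F1 is l+ v / l v+, so l+ v+ is a recombinant gamete class with expected frequency r/2 = 0.104/2 = 0.0520.
That is 0.0520 = 5.2% of the progeny.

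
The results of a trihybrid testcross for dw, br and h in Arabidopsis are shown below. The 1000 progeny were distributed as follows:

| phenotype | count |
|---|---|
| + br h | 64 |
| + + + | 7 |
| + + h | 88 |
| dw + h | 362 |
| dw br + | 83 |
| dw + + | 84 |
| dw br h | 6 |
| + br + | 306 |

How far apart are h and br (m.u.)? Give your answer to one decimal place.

The two most frequent reciprocal classes, + br + and dw + h, are the parental types, so the F1 was + br + / dw + h.
The two rarest classes, + + + and dw br h, are the double crossovers. Comparing them with the parentals, only the br allele has switched, so br is the middle locus and the order is h – br – dw.
Crossovers in the h–br interval produce the single-crossover classes + br h and dw + + (64 + 84 = 148) plus the double crossovers (13).
RF(h–br) = (148 + 13) / 1000 = 161/1000 = 0.1610 → 16.1 m.u.

16.1 m.u.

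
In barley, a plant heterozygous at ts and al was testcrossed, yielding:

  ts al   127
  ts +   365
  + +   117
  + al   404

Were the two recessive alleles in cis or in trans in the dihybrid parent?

The two most frequent classes are + al (404) and ts + (365); these are the parental (non-recombinant) types.
So the F1 carried + al on one chromosome and ts + on the other — the recessive alleles are on opposite chromosomes (trans / repulsion).

trans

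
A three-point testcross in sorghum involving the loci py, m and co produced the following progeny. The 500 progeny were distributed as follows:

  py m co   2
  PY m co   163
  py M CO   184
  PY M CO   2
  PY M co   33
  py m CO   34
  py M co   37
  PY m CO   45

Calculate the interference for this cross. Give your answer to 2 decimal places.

0.67

The two most frequent reciprocal classes, py M CO and PY m co, are the parental types, so the F1 was py M CO / PY m co.
The two rarest classes, PY M CO and py m co, are the double crossovers. Comparing them with the parentals, only the py allele has switched, so py is the middle locus and the order is co – py – m.
co–py: (82 + 4)/500 = 0.1720; py–m: (67 + 4)/500 = 0.1420.
Expected DCO frequency = 0.1720 × 0.1420 ≈ 0.02442; observed = 4/500 ≈ 0.00800.
Coefficient of coincidence = 0.00800/0.02442 ≈ 0.33; interference = 1 − 0.33 = 0.67.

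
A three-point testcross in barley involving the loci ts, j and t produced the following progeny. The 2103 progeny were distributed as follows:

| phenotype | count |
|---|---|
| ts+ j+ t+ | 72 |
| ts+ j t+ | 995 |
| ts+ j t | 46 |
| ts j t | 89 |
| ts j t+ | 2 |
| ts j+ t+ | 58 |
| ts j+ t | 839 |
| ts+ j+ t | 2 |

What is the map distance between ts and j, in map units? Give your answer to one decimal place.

7.8 map units

The two most frequent reciprocal classes, ts j+ t and ts+ j t+, are the parental types, so the F1 was ts j+ t / ts+ j t+.
The two rarest classes, ts+ j+ t and ts j t+, are the double crossovers. Comparing them with the parentals, only the ts allele has switched, so ts is the middle locus and the order is t – ts – j.
Crossovers in the ts–j interval produce the single-crossover classes ts j t and ts+ j+ t+ (89 + 72 = 161) plus the double crossovers (4).
RF(ts–j) = (161 + 4) / 2103 = 165/2103 = 0.0785 → 7.8 map units.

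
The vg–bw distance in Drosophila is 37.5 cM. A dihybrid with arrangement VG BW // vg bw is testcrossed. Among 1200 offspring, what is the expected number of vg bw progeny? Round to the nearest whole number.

A map distance of 37.5 cM corresponds to a recombination frequency of 0.375.
The F1 is VG BW / vg bw, so vg bw is a parental gamete class with expected frequency (1 − r)/2 = 0.625/2 = 0.3125.
Expected number = 0.3125 × 1200 = 375.00 ≈ 375.

375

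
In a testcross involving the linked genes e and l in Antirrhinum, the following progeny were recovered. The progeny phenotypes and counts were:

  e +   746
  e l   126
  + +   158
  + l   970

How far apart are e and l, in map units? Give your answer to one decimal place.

14.2 map units

The two most frequent classes, + l (970) and e + (746), are the parental types, so the F1 was + l / e +.
The recombinant classes are + + and e l: 158 + 126 = 284.
Recombination frequency = 284/2000 = 0.1420 ≈ 14.2%, i.e. 14.2 map units.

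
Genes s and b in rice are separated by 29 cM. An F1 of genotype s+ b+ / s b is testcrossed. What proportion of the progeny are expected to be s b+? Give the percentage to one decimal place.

14.5%

A map distance of 29 cM corresponds to a recombination frequency of 0.290.
The F1 is s+ b+ / s b, so s b+ is a recombinant gamete class with expected frequency r/2 = 0.290/2 = 0.1450.
That is 0.1450 = 14.5% of the progeny.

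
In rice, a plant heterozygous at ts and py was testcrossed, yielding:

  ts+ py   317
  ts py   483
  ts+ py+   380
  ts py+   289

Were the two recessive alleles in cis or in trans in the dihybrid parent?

The two most frequent classes are ts+ py+ (380) and ts py (483); these are the parental (non-recombinant) types.
So the F1 carried ts+ py+ on one chromosome and ts py on the other — the recessive alleles are on the same chromosome (cis / coupling).

cis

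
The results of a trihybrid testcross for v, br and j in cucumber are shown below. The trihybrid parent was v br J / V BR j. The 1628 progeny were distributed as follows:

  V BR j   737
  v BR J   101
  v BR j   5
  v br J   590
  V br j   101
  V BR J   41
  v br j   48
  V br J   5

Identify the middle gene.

The two rarest classes, V br J and v BR j, are the double crossovers. Comparing them with the parentals, only the v allele has switched, so v is the middle locus and the order is j – v – br.

v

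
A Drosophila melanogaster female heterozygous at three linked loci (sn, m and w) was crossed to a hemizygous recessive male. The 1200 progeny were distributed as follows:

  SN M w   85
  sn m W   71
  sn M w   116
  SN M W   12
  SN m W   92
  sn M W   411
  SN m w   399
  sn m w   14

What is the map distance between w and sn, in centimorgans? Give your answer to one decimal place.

The two most frequent reciprocal classes, SN m w and sn M W, are the parental types, so the F1 was SN m w / sn M W.
The two rarest classes, sn m w and SN M W, are the double crossovers. Comparing them with the parentals, only the sn allele has switched, so sn is the middle locus and the order is w – sn – m.
Crossovers in the w–sn interval produce the single-crossover classes SN m W and sn M w (92 + 116 = 208) plus the double crossovers (26).
RF(w–sn) = (208 + 26) / 1200 = 234/1200 = 0.1950 → 19.5 centimorgans.

19.5 centimorgans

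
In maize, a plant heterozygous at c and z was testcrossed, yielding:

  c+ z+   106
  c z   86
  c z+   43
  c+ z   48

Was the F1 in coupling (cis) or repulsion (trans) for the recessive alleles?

cis

The two most frequent classes are c+ z+ (106) and c z (86); these are the parental (non-recombinant) types.
So the F1 carried c+ z+ on one chromosome and c z on the other — the recessive alleles are on the same chromosome (cis / coupling).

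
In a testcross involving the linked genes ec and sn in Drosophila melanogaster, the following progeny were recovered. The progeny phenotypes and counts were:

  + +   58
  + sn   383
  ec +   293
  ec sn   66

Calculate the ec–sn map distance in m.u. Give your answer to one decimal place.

15.5 m.u.

The two most frequent classes, + sn (383) and ec + (293), are the parental types, so the F1 was + sn / ec +.
The recombinant classes are + + and ec sn: 58 + 66 = 124.
Recombination frequency = 124/800 = 0.1550 ≈ 15.5%, i.e. 15.5 m.u.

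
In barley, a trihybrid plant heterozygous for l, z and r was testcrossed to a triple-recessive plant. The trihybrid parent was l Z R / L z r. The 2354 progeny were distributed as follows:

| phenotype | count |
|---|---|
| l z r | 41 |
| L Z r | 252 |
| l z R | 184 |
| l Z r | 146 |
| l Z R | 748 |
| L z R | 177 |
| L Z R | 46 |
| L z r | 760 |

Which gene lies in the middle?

l

The two rarest classes, L Z R and l z r, are the double crossovers. Comparing them with the parentals, only the l allele has switched, so l is the middle locus and the order is z – l – r.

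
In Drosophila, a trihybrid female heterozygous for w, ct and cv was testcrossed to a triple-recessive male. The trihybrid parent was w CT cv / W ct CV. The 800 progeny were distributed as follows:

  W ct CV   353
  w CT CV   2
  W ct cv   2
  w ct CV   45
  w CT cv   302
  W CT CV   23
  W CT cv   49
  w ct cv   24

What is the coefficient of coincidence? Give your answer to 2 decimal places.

0.64

The two rarest classes, w CT CV and W ct cv, are the double crossovers. Comparing them with the parentals, only the cv allele has switched, so cv is the middle locus and the order is w – cv – ct.
w–cv: (94 + 4)/800 = 0.1225; cv–ct: (47 + 4)/800 = 0.0638.
Expected DCO frequency = 0.1225 × 0.0638 ≈ 0.00782; observed = 4/800 ≈ 0.00500.
Coefficient of coincidence = 0.00500/0.00782 ≈ 0.64.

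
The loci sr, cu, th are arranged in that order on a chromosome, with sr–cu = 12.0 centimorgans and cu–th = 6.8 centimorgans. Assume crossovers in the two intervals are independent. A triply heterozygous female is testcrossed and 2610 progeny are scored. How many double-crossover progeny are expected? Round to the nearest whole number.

Map distances give recombination frequencies of 0.120 and 0.068 for the two intervals.
With no interference, expected double-crossover frequency = 0.120 × 0.068 = 0.00816.
Expected number = 0.00816 × 2610 = 21.30 ≈ 21.

21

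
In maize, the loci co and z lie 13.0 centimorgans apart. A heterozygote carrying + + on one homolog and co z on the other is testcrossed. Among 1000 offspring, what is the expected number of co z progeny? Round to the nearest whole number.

A map distance of 13.0 centimorgans corresponds to a recombination frequency of 0.130.
The F1 is + + / co z, so co z is a parental gamete class with expected frequency (1 − r)/2 = 0.870/2 = 0.4350.
Expected number = 0.4350 × 1000 = 435.00 ≈ 435.

435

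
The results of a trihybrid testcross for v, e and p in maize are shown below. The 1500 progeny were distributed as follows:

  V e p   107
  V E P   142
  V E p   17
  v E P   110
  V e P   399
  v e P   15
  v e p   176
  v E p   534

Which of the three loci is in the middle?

The two most frequent reciprocal classes, V e P and v E p, are the parental types, so the F1 was V e P / v E p.
The two rarest classes, v e P and V E p, are the double crossovers. Comparing them with the parentals, only the v allele has switched, so v is the middle locus and the order is p – v – e.

v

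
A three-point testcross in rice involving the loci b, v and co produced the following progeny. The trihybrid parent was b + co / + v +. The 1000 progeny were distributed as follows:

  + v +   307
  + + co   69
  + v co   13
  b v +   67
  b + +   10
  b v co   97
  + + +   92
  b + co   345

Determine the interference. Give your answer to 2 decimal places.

The two rarest classes, b + + and + v co, are the double crossovers. Comparing them with the parentals, only the co allele has switched, so co is the middle locus and the order is b – co – v.
b–co: (136 + 23)/1000 = 0.1590; co–v: (189 + 23)/1000 = 0.2120.
Expected DCO frequency = 0.1590 × 0.2120 ≈ 0.03371; observed = 23/1000 ≈ 0.02300.
Coefficient of coincidence = 0.02300/0.03371 ≈ 0.68; interference = 1 − 0.68 = 0.32.

0.32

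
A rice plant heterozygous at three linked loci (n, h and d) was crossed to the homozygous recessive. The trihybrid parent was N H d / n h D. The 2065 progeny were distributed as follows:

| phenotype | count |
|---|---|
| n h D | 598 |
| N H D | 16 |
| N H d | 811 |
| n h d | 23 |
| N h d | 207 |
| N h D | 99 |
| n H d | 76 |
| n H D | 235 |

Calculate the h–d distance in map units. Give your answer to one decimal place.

The two rarest classes, N H D and n h d, are the double crossovers. Comparing them with the parentals, only the d allele has switched, so d is the middle locus and the order is h – d – n.
Crossovers in the h–d interval produce the single-crossover classes N h d and n H D (207 + 235 = 442) plus the double crossovers (39).
RF(h–d) = (442 + 39) / 2065 = 481/2065 = 0.2329 → 23.3 map units.

23.3 map units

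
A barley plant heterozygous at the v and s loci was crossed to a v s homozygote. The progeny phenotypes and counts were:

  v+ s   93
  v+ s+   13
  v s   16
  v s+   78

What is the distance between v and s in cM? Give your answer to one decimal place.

The two most frequent classes, v+ s (93) and v s+ (78), are the parental types, so the F1 was v+ s / v s+.
The recombinant classes are v+ s+ and v s: 13 + 16 = 29.
Recombination frequency = 29/200 = 0.1450 ≈ 14.5%, i.e. 14.5 cM.

14.5 cM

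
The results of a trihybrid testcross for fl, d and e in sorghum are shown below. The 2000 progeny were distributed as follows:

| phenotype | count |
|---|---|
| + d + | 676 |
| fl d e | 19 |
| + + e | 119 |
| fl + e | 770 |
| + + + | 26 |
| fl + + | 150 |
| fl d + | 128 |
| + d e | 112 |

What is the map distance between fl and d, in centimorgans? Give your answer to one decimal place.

The two most frequent reciprocal classes, fl + e and + d +, are the parental types, so the F1 was fl + e / + d +.
The two rarest classes, fl d e and + + +, are the double crossovers. Comparing them with the parentals, only the d allele has switched, so d is the middle locus and the order is fl – d – e.
Crossovers in the fl–d interval produce the single-crossover classes + + e and fl d + (119 + 128 = 247) plus the double crossovers (45).
RF(fl–d) = (247 + 45) / 2000 = 292/2000 = 0.1460 → 14.6 centimorgans.

14.6 centimorgans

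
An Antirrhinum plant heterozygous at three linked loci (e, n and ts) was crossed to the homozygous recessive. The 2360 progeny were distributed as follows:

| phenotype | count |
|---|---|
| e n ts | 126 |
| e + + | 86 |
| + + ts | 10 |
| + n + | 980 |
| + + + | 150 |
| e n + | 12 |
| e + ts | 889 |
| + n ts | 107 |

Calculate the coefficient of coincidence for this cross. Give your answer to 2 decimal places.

The two most frequent reciprocal classes, + n + and e + ts, are the parental types, so the F1 was + n + / e + ts.
The two rarest classes, e n + and + + ts, are the double crossovers. Comparing them with the parentals, only the e allele has switched, so e is the middle locus and the order is n – e – ts.
n–e: (276 + 22)/2360 = 0.1263; e–ts: (193 + 22)/2360 = 0.0911.
Expected DCO frequency = 0.1263 × 0.0911 ≈ 0.01151; observed = 22/2360 ≈ 0.00932.
Coefficient of coincidence = 0.00932/0.01151 ≈ 0.81.

0.81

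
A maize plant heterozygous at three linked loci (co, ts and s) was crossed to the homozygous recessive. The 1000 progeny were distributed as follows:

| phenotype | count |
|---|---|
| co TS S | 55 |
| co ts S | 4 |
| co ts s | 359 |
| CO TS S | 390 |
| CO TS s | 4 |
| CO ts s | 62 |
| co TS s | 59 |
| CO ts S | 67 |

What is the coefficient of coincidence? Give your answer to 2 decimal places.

0.48

The two most frequent reciprocal classes, co ts s and CO TS S, are the parental types, so the F1 was co ts s / CO TS S.
The two rarest classes, co ts S and CO TS s, are the double crossovers. Comparing them with the parentals, only the s allele has switched, so s is the middle locus and the order is co – s – ts.
co–s: (117 + 8)/1000 = 0.1250; s–ts: (126 + 8)/1000 = 0.1340.
Expected DCO frequency = 0.1250 × 0.1340 ≈ 0.01675; observed = 8/1000 ≈ 0.00800.
Coefficient of coincidence = 0.00800/0.01675 ≈ 0.48.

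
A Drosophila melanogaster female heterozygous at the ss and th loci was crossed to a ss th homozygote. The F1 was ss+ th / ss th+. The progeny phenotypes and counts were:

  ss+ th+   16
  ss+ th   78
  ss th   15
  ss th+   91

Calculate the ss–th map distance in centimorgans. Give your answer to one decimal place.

15.5 centimorgans

The recombinant classes are ss+ th+ and ss th: 16 + 15 = 31.
Recombination frequency = 31/200 = 0.1550 ≈ 15.5%, i.e. 15.5 centimorgans.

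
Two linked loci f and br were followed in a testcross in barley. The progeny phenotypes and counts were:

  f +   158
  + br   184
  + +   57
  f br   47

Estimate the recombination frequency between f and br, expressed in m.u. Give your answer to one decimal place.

23.3 m.u.

The two most frequent classes, + br (184) and f + (158), are the parental types, so the F1 was + br / f +.
The recombinant classes are + + and f br: 57 + 47 = 104.
Recombination frequency = 104/446 = 0.2332 ≈ 23.3%, i.e. 23.3 m.u.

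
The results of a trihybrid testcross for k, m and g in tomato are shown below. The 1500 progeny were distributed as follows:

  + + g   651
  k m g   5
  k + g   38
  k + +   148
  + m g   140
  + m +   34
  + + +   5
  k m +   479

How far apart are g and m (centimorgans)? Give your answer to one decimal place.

The two most frequent reciprocal classes, k m + and + + g, are the parental types, so the F1 was k m + / + + g.
The two rarest classes, k m g and + + +, are the double crossovers. Comparing them with the parentals, only the g allele has switched, so g is the middle locus and the order is k – g – m.
Crossovers in the g–m interval produce the single-crossover classes k + + and + m g (148 + 140 = 288) plus the double crossovers (10).
RF(g–m) = (288 + 10) / 1500 = 298/1500 = 0.1987 → 19.9 centimorgans.

19.9 centimorgans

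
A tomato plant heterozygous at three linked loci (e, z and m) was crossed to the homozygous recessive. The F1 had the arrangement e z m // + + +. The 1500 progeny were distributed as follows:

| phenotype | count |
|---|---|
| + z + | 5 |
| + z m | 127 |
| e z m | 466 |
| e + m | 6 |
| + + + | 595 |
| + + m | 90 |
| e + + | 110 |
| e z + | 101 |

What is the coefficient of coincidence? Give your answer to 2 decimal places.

The two rarest classes, e + m and + z +, are the double crossovers. Comparing them with the parentals, only the z allele has switched, so z is the middle locus and the order is m – z – e.
m–z: (191 + 11)/1500 = 0.1347; z–e: (237 + 11)/1500 = 0.1653.
Expected DCO frequency = 0.1347 × 0.1653 ≈ 0.02227; observed = 11/1500 ≈ 0.00733.
Coefficient of coincidence = 0.00733/0.02227 ≈ 0.33.

0.33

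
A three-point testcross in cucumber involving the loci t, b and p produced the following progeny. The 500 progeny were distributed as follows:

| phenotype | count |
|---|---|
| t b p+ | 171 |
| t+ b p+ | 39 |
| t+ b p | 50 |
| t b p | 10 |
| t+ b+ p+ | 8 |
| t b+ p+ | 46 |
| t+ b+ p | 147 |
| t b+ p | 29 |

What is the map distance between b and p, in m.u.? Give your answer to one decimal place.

22.8 m.u.

The two most frequent reciprocal classes, t+ b+ p and t b p+, are the parental types, so the F1 was t+ b+ p / t b p+.
The two rarest classes, t+ b+ p+ and t b p, are the double crossovers. Comparing them with the parentals, only the p allele has switched, so p is the middle locus and the order is b – p – t.
Crossovers in the b–p interval produce the single-crossover classes t+ b p and t b+ p+ (50 + 46 = 96) plus the double crossovers (18).
RF(b–p) = (96 + 18) / 500 = 114/500 = 0.2280 → 22.8 m.u.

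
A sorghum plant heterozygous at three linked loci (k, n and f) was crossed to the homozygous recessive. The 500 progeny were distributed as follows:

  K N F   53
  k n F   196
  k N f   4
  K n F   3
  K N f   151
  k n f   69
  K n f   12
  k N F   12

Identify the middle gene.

The two most frequent reciprocal classes, k n F and K N f, are the parental types, so the F1 was k n F / K N f.
The two rarest classes, K n F and k N f, are the double crossovers. Comparing them with the parentals, only the k allele has switched, so k is the middle locus and the order is f – k – n.

k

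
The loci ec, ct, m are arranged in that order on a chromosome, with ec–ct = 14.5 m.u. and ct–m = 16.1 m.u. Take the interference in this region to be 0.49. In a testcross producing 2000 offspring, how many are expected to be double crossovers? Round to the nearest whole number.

24

Map distances give recombination frequencies of 0.145 and 0.161 for the two intervals.
With interference 0.49 (so coincidence = 0.51), expected double-crossover frequency = 0.145 × 0.161 × 0.51 = 0.01191.
Expected number = 0.01191 × 2000 = 23.81 ≈ 24.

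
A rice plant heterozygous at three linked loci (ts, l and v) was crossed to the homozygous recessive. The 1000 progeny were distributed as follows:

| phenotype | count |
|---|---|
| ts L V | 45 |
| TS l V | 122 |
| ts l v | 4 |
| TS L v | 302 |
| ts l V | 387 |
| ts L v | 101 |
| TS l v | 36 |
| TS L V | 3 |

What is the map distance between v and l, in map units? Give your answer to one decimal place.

8.8 map units

The two most frequent reciprocal classes, TS L v and ts l V, are the parental types, so the F1 was TS L v / ts l V.
The two rarest classes, TS L V and ts l v, are the double crossovers. Comparing them with the parentals, only the v allele has switched, so v is the middle locus and the order is ts – v – l.
Crossovers in the v–l interval produce the single-crossover classes TS l v and ts L V (36 + 45 = 81) plus the double crossovers (7).
RF(v–l) = (81 + 7) / 1000 = 88/1000 = 0.0880 → 8.8 map units.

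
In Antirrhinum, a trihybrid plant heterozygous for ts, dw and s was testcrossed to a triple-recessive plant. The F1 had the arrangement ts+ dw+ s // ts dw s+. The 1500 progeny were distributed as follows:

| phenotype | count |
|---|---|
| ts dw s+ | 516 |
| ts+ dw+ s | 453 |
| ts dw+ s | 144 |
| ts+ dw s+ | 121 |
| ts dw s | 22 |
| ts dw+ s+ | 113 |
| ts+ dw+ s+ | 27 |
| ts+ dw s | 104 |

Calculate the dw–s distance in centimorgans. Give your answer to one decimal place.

The two rarest classes, ts+ dw+ s+ and ts dw s, are the double crossovers. Comparing them with the parentals, only the s allele has switched, so s is the middle locus and the order is dw – s – ts.
Crossovers in the dw–s interval produce the single-crossover classes ts+ dw s and ts dw+ s+ (104 + 113 = 217) plus the double crossovers (49).
RF(dw–s) = (217 + 49) / 1500 = 266/1500 = 0.1773 → 17.7 centimorgans.

17.7 centimorgans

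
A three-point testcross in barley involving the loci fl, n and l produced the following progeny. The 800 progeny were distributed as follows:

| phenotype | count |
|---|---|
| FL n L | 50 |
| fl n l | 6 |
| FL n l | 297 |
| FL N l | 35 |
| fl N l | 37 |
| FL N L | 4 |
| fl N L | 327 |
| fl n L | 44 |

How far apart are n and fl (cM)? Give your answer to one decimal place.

The two most frequent reciprocal classes, FL n l and fl N L, are the parental types, so the F1 was FL n l / fl N L.
The two rarest classes, fl n l and FL N L, are the double crossovers. Comparing them with the parentals, only the fl allele has switched, so fl is the middle locus and the order is n – fl – l.
Crossovers in the n–fl interval produce the single-crossover classes FL N l and fl n L (35 + 44 = 79) plus the double crossovers (10).
RF(n–fl) = (79 + 10) / 800 = 89/800 = 0.1113 → 11.1 cM.

11.1 cM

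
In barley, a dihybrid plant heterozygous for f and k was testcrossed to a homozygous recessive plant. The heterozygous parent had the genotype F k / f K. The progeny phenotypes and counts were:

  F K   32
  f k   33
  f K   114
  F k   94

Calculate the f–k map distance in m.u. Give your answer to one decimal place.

The recombinant classes are F K and f k: 32 + 33 = 65.
Recombination frequency = 65/273 = 0.2381 ≈ 23.8%, i.e. 23.8 m.u.

23.8 m.u.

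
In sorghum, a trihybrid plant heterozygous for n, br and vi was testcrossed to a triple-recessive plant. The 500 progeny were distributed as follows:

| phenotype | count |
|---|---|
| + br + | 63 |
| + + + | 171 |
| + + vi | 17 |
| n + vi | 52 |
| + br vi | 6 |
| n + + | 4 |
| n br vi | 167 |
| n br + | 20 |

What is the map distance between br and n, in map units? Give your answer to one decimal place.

25.0 map units

The two most frequent reciprocal classes, + + + and n br vi, are the parental types, so the F1 was + + + / n br vi.
The two rarest classes, n + + and + br vi, are the double crossovers. Comparing them with the parentals, only the n allele has switched, so n is the middle locus and the order is br – n – vi.
Crossovers in the br–n interval produce the single-crossover classes + br + and n + vi (63 + 52 = 115) plus the double crossovers (10).
RF(br–n) = (115 + 10) / 500 = 125/500 = 0.2500 → 25.0 map units.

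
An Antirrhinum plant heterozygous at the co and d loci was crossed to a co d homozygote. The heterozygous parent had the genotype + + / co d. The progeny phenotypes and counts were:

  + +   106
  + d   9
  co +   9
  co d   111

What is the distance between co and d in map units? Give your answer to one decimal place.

7.7 map units

The recombinant classes are + d and co +: 9 + 9 = 18.
Recombination frequency = 18/235 = 0.0766 ≈ 7.7%, i.e. 7.7 map units.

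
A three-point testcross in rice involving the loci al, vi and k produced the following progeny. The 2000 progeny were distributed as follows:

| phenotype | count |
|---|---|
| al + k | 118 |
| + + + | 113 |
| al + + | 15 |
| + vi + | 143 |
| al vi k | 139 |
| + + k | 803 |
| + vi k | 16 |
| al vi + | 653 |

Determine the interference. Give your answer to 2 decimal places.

0.25

The two most frequent reciprocal classes, al vi + and + + k, are the parental types, so the F1 was al vi + / + + k.
The two rarest classes, al + + and + vi k, are the double crossovers. Comparing them with the parentals, only the vi allele has switched, so vi is the middle locus and the order is k – vi – al.
k–vi: (252 + 31)/2000 = 0.1415; vi–al: (261 + 31)/2000 = 0.1460.
Expected DCO frequency = 0.1415 × 0.1460 ≈ 0.02066; observed = 31/2000 ≈ 0.01550.
Coefficient of coincidence = 0.01550/0.02066 ≈ 0.75; interference = 1 − 0.75 = 0.25.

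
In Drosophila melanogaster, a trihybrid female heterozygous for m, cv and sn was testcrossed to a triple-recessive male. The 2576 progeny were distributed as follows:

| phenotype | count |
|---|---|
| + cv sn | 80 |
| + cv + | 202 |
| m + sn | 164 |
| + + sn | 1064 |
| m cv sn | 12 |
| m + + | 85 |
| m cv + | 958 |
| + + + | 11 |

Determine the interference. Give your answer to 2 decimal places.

0.19

The two most frequent reciprocal classes, m cv + and + + sn, are the parental types, so the F1 was m cv + / + + sn.
The two rarest classes, m cv sn and + + +, are the double crossovers. Comparing them with the parentals, only the sn allele has switched, so sn is the middle locus and the order is cv – sn – m.
cv–sn: (165 + 23)/2576 = 0.0730; sn–m: (366 + 23)/2576 = 0.1510.
Expected DCO frequency = 0.0730 × 0.1510 ≈ 0.01102; observed = 23/2576 ≈ 0.00893.
Coefficient of coincidence = 0.00893/0.01102 ≈ 0.81; interference = 1 − 0.81 = 0.19.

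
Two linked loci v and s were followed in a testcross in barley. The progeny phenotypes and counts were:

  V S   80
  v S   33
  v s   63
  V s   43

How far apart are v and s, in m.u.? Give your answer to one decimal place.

The two most frequent classes, V S (80) and v s (63), are the parental types, so the F1 was V S / v s.
The recombinant classes are V s and v S: 43 + 33 = 76.
Recombination frequency = 76/219 = 0.3470 ≈ 34.7%, i.e. 34.7 m.u.

34.7 m.u.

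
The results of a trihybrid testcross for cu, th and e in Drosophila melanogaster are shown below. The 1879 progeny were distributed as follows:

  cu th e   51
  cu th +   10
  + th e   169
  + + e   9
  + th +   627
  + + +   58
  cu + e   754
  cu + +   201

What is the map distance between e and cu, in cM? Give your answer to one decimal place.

20.7 cM

The two most frequent reciprocal classes, + th + and cu + e, are the parental types, so the F1 was + th + / cu + e.
The two rarest classes, cu th + and + + e, are the double crossovers. Comparing them with the parentals, only the cu allele has switched, so cu is the middle locus and the order is e – cu – th.
Crossovers in the e–cu interval produce the single-crossover classes + th e and cu + + (169 + 201 = 370) plus the double crossovers (19).
RF(e–cu) = (370 + 19) / 1879 = 389/1879 = 0.2070 → 20.7 cM.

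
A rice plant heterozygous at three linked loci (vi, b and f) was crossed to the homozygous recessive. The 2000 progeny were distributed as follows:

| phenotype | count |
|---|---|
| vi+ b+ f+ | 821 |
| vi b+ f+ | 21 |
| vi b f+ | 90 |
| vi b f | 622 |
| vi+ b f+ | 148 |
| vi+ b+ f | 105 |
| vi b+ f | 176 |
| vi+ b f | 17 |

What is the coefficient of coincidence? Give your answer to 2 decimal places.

The two most frequent reciprocal classes, vi+ b+ f+ and vi b f, are the parental types, so the F1 was vi+ b+ f+ / vi b f.
The two rarest classes, vi b+ f+ and vi+ b f, are the double crossovers. Comparing them with the parentals, only the vi allele has switched, so vi is the middle locus and the order is b – vi – f.
b–vi: (324 + 38)/2000 = 0.1810; vi–f: (195 + 38)/2000 = 0.1165.
Expected DCO frequency = 0.1810 × 0.1165 ≈ 0.02109; observed = 38/2000 ≈ 0.01900.
Coefficient of coincidence = 0.01900/0.02109 ≈ 0.90.

0.90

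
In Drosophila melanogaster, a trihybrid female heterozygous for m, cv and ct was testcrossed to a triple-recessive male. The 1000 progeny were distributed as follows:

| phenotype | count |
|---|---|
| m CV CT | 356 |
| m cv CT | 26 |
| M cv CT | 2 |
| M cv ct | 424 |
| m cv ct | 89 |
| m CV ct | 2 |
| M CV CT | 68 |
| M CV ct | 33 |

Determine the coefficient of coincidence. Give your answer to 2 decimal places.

The two most frequent reciprocal classes, M cv ct and m CV CT, are the parental types, so the F1 was M cv ct / m CV CT.
The two rarest classes, M cv CT and m CV ct, are the double crossovers. Comparing them with the parentals, only the ct allele has switched, so ct is the middle locus and the order is cv – ct – m.
cv–ct: (59 + 4)/1000 = 0.0630; ct–m: (157 + 4)/1000 = 0.1610.
Expected DCO frequency = 0.0630 × 0.1610 ≈ 0.01014; observed = 4/1000 ≈ 0.00400.
Coefficient of coincidence = 0.00400/0.01014 ≈ 0.39.

0.39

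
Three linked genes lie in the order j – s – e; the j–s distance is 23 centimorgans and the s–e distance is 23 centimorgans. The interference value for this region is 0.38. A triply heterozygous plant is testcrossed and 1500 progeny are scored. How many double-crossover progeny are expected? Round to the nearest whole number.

49

Map distances give recombination frequencies of 0.230 and 0.230 for the two intervals.
With interference 0.38 (so coincidence = 0.62), expected double-crossover frequency = 0.230 × 0.230 × 0.62 = 0.03280.
Expected number = 0.03280 × 1500 = 49.20 ≈ 49.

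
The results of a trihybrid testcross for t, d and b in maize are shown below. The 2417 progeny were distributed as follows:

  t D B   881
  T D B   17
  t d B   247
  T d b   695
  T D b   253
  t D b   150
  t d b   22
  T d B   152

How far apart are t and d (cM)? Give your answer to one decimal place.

The two most frequent reciprocal classes, T d b and t D B, are the parental types, so the F1 was T d b / t D B.
The two rarest classes, t d b and T D B, are the double crossovers. Comparing them with the parentals, only the t allele has switched, so t is the middle locus and the order is d – t – b.
Crossovers in the d–t interval produce the single-crossover classes T D b and t d B (253 + 247 = 500) plus the double crossovers (39).
RF(d–t) = (500 + 39) / 2417 = 539/2417 = 0.2230 → 22.3 cM.

22.3 cM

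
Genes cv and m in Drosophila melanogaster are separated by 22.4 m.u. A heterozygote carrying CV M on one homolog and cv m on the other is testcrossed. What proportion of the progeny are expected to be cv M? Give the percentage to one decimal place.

A map distance of 22.4 m.u. corresponds to a recombination frequency of 0.224.
The F1 is CV M / cv m, so cv M is a recombinant gamete class with expected frequency r/2 = 0.224/2 = 0.1120.
That is 0.1120 = 11.2% of the progeny.

11.2%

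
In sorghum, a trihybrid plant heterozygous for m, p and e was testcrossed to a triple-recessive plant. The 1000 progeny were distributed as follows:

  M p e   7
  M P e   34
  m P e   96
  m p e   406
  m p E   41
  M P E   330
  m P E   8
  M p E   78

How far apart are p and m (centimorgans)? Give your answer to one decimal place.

The two most frequent reciprocal classes, M P E and m p e, are the parental types, so the F1 was M P E / m p e.
The two rarest classes, m P E and M p e, are the double crossovers. Comparing them with the parentals, only the m allele has switched, so m is the middle locus and the order is p – m – e.
Crossovers in the p–m interval produce the single-crossover classes M p E and m P e (78 + 96 = 174) plus the double crossovers (15).
RF(p–m) = (174 + 15) / 1000 = 189/1000 = 0.1890 → 18.9 centimorgans.

18.9 centimorgans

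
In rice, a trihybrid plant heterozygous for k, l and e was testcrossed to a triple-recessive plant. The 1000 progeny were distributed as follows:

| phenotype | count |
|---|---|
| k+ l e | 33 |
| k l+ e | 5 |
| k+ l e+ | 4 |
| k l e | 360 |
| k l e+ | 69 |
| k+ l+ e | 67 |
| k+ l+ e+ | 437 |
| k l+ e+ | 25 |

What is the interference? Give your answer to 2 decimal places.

0.07

The two most frequent reciprocal classes, k+ l+ e+ and k l e, are the parental types, so the F1 was k+ l+ e+ / k l e.
The two rarest classes, k+ l e+ and k l+ e, are the double crossovers. Comparing them with the parentals, only the l allele has switched, so l is the middle locus and the order is e – l – k.
e–l: (136 + 9)/1000 = 0.1450; l–k: (58 + 9)/1000 = 0.0670.
Expected DCO frequency = 0.1450 × 0.0670 ≈ 0.00971; observed = 9/1000 ≈ 0.00900.
Coefficient of coincidence = 0.00900/0.00971 ≈ 0.93; interference = 1 − 0.93 = 0.07.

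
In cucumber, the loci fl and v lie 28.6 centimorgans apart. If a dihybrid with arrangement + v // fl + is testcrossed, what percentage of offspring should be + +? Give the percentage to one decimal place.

A map distance of 28.6 centimorgans corresponds to a recombination frequency of 0.286.
The F1 is + v / fl +, so + + is a recombinant gamete class with expected frequency r/2 = 0.286/2 = 0.1430.
That is 0.1430 = 14.3% of the progeny.

14.3%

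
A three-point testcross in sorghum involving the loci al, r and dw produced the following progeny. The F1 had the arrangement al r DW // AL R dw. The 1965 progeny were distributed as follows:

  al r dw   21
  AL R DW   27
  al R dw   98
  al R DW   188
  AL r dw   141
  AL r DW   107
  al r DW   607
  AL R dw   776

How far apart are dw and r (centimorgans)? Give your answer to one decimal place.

19.2 centimorgans

The two rarest classes, al r dw and AL R DW, are the double crossovers. Comparing them with the parentals, only the dw allele has switched, so dw is the middle locus and the order is r – dw – al.
Crossovers in the r–dw interval produce the single-crossover classes al R DW and AL r dw (188 + 141 = 329) plus the double crossovers (48).
RF(r–dw) = (329 + 48) / 1965 = 377/1965 = 0.1919 → 19.2 centimorgans.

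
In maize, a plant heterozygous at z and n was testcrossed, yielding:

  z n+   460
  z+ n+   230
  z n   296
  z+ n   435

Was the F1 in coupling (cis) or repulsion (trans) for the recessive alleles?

trans

The two most frequent classes are z+ n (435) and z n+ (460); these are the parental (non-recombinant) types.
So the F1 carried z+ n on one chromosome and z n+ on the other — the recessive alleles are on opposite chromosomes (trans / repulsion).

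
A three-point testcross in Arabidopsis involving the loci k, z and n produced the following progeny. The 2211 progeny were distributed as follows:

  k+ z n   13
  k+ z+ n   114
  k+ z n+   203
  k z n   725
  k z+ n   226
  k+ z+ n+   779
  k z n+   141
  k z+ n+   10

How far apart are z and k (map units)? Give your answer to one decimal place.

20.4 map units

The two most frequent reciprocal classes, k+ z+ n+ and k z n, are the parental types, so the F1 was k+ z+ n+ / k z n.
The two rarest classes, k z+ n+ and k+ z n, are the double crossovers. Comparing them with the parentals, only the k allele has switched, so k is the middle locus and the order is z – k – n.
Crossovers in the z–k interval produce the single-crossover classes k+ z n+ and k z+ n (203 + 226 = 429) plus the double crossovers (23).
RF(z–k) = (429 + 23) / 2211 = 452/2211 = 0.2044 → 20.4 map units.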